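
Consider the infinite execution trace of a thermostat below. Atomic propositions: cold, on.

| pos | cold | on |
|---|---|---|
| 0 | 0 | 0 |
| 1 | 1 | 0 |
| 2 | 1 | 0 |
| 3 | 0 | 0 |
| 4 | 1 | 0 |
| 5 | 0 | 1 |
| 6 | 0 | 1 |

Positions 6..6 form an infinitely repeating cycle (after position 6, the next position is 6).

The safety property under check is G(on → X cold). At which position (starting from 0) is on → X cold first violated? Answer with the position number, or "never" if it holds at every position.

Check on → X cold at each position in order: 0 ✓, 1 ✓, 2 ✓, 3 ✓, 4 ✓.
At position 5 the labels are {on} and the next position 6 has {on}, so on → X cold is false there. This is the first violation.

5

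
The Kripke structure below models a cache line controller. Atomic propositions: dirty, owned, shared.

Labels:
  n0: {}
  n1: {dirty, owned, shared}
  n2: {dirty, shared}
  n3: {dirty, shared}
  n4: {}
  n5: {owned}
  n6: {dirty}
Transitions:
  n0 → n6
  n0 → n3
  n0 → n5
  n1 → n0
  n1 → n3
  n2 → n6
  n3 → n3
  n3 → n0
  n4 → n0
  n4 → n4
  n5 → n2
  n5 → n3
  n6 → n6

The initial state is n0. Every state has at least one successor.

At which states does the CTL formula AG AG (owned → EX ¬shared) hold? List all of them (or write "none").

States satisfying AG (owned → EX ¬shared): {n2, n6}.
States satisfying AG AG (owned → EX ¬shared): {n2, n6}.

{n2, n6}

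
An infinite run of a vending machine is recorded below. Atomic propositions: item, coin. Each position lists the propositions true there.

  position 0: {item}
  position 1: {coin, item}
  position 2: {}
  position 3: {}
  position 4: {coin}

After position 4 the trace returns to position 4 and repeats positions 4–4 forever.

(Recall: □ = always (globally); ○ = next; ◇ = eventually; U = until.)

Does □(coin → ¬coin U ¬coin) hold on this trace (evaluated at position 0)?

coin → ¬coin U ¬coin must hold at every position from 0 onward. It fails at position 1, so □(coin → ¬coin U ¬coin) is false.
Positions where coin holds: 1, 4.
Check ¬coin U ¬coin at each: 1→fails, 4→fails.

No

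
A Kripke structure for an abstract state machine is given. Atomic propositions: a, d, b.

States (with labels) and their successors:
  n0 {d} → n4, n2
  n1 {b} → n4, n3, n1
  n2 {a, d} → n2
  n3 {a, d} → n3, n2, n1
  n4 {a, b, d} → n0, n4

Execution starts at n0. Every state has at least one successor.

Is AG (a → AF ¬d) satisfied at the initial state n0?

States satisfying a → AF ¬d: {n0, n1}.
States satisfying AG (a → AF ¬d): ∅.
n2 is reachable from n0 and violates a → AF ¬d, so AG fails at n0.
n0 ∉ Sat(AG (a → AF ¬d)).

Violated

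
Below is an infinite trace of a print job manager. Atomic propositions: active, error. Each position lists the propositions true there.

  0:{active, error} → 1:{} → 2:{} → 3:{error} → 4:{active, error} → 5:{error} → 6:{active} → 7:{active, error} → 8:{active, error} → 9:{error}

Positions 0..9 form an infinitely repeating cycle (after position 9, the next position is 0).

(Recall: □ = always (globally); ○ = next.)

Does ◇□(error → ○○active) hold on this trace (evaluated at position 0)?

Violated

□(error → ○○active) is false at every position 0..9, so it never becomes true and ◇□(error → ○○active) fails.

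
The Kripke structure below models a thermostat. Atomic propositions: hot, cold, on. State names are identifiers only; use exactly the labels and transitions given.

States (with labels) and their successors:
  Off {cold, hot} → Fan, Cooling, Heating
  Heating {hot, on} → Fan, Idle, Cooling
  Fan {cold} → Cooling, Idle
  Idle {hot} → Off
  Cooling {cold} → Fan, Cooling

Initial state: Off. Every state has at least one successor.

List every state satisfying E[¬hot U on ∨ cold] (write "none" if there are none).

States satisfying ¬hot: {Fan, Cooling}.
States satisfying on ∨ cold: {Off, Heating, Fan, Cooling}.
States satisfying E[¬hot U on ∨ cold]: {Off, Heating, Fan, Cooling}.

{Off, Heating, Fan, Cooling}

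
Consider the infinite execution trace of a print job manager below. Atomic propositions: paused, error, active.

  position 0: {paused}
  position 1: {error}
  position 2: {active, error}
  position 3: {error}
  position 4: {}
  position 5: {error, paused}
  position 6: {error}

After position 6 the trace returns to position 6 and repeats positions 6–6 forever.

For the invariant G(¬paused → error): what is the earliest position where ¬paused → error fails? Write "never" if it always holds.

Check ¬paused → error at each position in order: 0 ✓, 1 ✓, 2 ✓, 3 ✓.
At position 4 the labels are {}, so ¬paused → error is false there. This is the first violation.

4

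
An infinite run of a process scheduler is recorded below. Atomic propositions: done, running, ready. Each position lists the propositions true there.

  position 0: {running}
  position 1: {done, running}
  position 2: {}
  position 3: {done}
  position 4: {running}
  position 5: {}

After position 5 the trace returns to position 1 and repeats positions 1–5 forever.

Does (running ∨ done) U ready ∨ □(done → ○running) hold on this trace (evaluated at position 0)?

Walking from position 0: at position 2, ready has not yet held and running ∨ done fails, so (running ∨ done) U ready is false.
done → ○running must hold at every position from 0 onward. It fails at position 1, so □(done → ○running) is false.
Positions where done holds: 1, 3.
Check ○running at each: 1→fails, 3→ok.
At position 0: (running ∨ done) U ready is false; □(done → ○running) is false; so (running ∨ done) U ready ∨ □(done → ○running) is false.

Does not hold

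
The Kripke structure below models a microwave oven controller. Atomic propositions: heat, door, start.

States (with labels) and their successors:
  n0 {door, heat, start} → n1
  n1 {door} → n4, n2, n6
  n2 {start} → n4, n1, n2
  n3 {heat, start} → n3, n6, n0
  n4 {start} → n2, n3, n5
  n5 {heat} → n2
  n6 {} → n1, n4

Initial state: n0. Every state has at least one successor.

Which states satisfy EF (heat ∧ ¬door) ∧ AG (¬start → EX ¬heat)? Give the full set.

{n0, n1, n2, n3, n4, n5, n6}

States satisfying heat ∧ ¬door: {n3, n5}.
States satisfying EF (heat ∧ ¬door): {n0, n1, n2, n3, n4, n5, n6}.
States satisfying ¬start → EX ¬heat: {n0, n1, n2, n3, n4, n5, n6}.
States satisfying AG (¬start → EX ¬heat): {n0, n1, n2, n3, n4, n5, n6}.
States satisfying EF (heat ∧ ¬door) ∧ AG (¬start → EX ¬heat): {n0, n1, n2, n3, n4, n5, n6}.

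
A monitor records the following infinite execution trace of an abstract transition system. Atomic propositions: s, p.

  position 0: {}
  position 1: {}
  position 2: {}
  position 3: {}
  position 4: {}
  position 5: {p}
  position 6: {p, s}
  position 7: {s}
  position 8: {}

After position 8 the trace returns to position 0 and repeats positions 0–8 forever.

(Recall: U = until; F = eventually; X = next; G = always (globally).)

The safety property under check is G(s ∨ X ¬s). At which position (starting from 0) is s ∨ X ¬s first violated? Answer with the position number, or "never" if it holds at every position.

5

Check s ∨ X ¬s at each position in order: 0 ✓, 1 ✓, 2 ✓, 3 ✓, 4 ✓.
At position 5 the labels are {p} and the next position 6 has {p, s}, so s ∨ X ¬s is false there. This is the first violation.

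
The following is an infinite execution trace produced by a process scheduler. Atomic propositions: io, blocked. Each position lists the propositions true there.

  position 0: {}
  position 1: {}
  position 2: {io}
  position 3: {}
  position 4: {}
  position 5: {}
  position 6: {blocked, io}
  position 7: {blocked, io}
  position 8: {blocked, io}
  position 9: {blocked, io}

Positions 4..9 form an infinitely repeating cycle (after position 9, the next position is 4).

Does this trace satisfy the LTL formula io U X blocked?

Walking from position 0: at position 0, X blocked has not yet held and io fails, so io U X blocked is false.

Does not hold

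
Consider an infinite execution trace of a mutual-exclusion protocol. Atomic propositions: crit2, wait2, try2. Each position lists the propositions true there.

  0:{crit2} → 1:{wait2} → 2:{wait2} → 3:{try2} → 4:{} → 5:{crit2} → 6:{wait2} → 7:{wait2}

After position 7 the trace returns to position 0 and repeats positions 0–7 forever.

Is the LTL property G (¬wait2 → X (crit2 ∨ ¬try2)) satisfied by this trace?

Satisfied

¬wait2 → X (crit2 ∨ ¬try2) holds at every position 0..7, and those are all positions ever visited, so G (¬wait2 → X (crit2 ∨ ¬try2)) holds.
Positions where ¬wait2 holds: 0, 3, 4, 5.
Check X (crit2 ∨ ¬try2) at each: 0→ok, 3→ok, 4→ok, 5→ok.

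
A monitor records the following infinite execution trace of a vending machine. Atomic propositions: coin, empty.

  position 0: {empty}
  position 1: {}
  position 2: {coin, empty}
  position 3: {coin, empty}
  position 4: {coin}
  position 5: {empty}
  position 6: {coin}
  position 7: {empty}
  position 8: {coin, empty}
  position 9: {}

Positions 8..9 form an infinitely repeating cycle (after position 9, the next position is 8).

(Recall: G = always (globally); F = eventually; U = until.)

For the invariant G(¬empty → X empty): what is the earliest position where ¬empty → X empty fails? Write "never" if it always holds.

never

¬empty → X empty holds at every position 0..9, and those are all the positions the trace ever visits, so the invariant G(¬empty → X empty) is never violated.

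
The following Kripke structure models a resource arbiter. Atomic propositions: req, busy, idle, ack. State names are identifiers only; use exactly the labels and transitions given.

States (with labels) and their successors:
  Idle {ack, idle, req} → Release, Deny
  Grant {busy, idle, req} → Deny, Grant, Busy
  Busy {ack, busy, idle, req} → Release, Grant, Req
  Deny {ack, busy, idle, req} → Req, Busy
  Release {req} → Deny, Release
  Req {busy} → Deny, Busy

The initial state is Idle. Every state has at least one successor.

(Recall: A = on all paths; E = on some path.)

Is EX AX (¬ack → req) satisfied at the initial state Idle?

States satisfying AX (¬ack → req): {Idle, Grant, Release, Req}.
States satisfying EX AX (¬ack → req): {Idle, Grant, Busy, Deny, Release}.
Idle ∈ Sat(EX AX (¬ack → req)).

Satisfied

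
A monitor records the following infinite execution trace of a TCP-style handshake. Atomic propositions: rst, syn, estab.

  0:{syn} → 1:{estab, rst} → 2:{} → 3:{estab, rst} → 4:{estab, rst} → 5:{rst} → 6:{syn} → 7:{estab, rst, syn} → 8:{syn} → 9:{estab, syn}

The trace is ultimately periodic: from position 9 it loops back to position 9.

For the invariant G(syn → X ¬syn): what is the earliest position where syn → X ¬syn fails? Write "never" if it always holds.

Check syn → X ¬syn at each position in order: 0 ✓, 1 ✓, 2 ✓, 3 ✓, 4 ✓, 5 ✓.
At position 6 the labels are {syn} and the next position 7 has {estab, rst, syn}, so syn → X ¬syn is false there. This is the first violation.

6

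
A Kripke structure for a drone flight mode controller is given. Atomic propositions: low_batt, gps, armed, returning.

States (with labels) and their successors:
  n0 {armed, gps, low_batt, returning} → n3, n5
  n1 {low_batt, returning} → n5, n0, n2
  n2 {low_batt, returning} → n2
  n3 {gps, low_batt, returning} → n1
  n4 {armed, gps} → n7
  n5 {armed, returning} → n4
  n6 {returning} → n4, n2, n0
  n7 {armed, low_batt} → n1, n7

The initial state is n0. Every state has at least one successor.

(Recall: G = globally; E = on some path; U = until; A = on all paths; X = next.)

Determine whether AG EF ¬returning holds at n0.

No

States satisfying EF ¬returning: {n0, n1, n3, n4, n5, n6, n7}.
States satisfying AG EF ¬returning: ∅.
n2 is reachable from n0 and violates EF ¬returning, so AG fails at n0.
n0 ∉ Sat(AG EF ¬returning).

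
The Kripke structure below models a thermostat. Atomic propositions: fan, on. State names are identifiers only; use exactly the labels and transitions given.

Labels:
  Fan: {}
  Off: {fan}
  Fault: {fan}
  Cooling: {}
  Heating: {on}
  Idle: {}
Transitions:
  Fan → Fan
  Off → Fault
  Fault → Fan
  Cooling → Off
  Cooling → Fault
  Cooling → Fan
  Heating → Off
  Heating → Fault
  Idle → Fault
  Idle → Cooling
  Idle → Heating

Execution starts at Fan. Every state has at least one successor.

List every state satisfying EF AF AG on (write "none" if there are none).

none

States satisfying AF AG on: ∅.
States satisfying EF AF AG on: ∅.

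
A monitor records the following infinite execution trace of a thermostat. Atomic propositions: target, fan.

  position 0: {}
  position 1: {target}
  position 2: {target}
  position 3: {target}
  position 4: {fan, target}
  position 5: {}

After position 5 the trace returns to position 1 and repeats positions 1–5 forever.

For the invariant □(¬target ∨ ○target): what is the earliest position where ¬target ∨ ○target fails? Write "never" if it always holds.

4

Check ¬target ∨ ○target at each position in order: 0 ✓, 1 ✓, 2 ✓, 3 ✓.
At position 4 the labels are {fan, target} and the next position 5 has {}, so ¬target ∨ ○target is false there. This is the first violation.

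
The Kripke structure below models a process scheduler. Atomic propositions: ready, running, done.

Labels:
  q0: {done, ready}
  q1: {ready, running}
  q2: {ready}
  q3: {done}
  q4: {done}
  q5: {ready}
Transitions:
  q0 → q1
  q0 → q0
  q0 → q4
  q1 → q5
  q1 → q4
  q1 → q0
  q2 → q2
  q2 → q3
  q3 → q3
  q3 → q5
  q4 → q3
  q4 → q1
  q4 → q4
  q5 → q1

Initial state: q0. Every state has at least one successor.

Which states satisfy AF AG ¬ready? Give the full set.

none

States satisfying AG ¬ready: ∅.
States satisfying AF AG ¬ready: ∅.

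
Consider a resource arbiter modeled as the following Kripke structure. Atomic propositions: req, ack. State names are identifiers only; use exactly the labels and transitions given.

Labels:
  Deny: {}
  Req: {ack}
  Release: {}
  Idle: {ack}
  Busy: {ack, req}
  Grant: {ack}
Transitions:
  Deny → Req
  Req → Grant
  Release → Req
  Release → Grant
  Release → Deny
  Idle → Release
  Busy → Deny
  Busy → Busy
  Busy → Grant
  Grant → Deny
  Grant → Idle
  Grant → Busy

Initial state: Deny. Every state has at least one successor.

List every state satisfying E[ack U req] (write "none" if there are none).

States satisfying ack: {Req, Idle, Busy, Grant}.
States satisfying req: {Busy}.
States satisfying E[ack U req]: {Req, Busy, Grant}.

{Req, Busy, Grant}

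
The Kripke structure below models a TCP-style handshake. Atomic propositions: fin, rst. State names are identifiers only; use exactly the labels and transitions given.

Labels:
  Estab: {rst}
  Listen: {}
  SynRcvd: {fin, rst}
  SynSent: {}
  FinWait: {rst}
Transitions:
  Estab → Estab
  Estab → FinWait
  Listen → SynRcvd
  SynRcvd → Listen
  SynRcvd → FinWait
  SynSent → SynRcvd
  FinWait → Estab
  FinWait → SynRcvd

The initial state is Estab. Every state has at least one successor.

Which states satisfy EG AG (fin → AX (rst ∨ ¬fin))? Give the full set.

{Estab, Listen, SynRcvd, SynSent, FinWait}

States satisfying AG (fin → AX (rst ∨ ¬fin)): {Estab, Listen, SynRcvd, SynSent, FinWait}.
States satisfying EG AG (fin → AX (rst ∨ ¬fin)): {Estab, Listen, SynRcvd, SynSent, FinWait}.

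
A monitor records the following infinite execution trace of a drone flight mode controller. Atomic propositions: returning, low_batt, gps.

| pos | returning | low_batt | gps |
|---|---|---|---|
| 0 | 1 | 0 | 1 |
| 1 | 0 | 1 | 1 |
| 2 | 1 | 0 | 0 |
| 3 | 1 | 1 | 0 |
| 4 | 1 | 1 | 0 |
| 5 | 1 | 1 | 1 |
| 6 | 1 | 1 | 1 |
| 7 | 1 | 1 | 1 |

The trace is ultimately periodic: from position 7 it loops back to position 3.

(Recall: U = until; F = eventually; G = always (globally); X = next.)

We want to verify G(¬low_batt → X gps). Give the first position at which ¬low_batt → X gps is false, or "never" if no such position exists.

2

Check ¬low_batt → X gps at each position in order: 0 ✓, 1 ✓.
At position 2 the labels are {returning} and the next position 3 has {low_batt, returning}, so ¬low_batt → X gps is false there. This is the first violation.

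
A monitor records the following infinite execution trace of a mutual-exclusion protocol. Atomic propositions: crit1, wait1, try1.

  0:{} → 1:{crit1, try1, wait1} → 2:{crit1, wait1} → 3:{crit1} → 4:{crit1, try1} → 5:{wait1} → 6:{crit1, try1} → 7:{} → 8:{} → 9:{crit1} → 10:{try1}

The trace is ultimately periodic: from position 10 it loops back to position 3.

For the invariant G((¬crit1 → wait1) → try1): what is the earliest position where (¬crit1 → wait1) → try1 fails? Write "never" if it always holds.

2

Check (¬crit1 → wait1) → try1 at each position in order: 0 ✓, 1 ✓.
At position 2 the labels are {crit1, wait1}, so (¬crit1 → wait1) → try1 is false there. This is the first violation.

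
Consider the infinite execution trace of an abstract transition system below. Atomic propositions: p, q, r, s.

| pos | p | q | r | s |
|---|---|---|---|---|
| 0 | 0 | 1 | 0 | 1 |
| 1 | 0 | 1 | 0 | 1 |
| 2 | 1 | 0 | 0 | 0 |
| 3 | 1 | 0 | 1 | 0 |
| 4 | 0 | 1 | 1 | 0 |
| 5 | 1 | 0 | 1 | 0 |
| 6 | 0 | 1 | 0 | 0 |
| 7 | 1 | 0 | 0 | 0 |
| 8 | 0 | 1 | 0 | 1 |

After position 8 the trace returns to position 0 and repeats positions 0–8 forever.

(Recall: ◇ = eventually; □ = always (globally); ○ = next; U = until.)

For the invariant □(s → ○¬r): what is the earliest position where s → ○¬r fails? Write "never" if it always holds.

never

s → ○¬r holds at every position 0..8, and those are all the positions the trace ever visits, so the invariant □(s → ○¬r) is never violated.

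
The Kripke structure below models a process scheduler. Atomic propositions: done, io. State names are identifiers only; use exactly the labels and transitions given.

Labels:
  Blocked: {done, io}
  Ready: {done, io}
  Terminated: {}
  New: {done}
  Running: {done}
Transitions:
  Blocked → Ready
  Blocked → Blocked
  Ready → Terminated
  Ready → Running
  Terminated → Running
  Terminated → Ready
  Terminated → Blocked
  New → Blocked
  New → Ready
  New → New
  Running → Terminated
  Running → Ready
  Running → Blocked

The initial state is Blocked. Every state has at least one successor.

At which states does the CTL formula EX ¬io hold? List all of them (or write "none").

{Ready, Terminated, New, Running}

States satisfying ¬io: {Terminated, New, Running}.
States satisfying EX ¬io: {Ready, Terminated, New, Running}.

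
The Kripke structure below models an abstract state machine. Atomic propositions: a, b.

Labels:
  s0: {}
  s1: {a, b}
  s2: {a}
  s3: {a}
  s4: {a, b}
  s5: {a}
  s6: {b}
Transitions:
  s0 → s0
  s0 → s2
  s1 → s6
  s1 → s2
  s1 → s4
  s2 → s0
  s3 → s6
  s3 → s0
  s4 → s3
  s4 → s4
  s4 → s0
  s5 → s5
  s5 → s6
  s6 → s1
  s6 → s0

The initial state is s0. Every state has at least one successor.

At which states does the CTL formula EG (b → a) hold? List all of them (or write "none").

{s0, s1, s2, s3, s4, s5}

States satisfying b → a: {s0, s1, s2, s3, s4, s5}.
States satisfying EG (b → a): {s0, s1, s2, s3, s4, s5}.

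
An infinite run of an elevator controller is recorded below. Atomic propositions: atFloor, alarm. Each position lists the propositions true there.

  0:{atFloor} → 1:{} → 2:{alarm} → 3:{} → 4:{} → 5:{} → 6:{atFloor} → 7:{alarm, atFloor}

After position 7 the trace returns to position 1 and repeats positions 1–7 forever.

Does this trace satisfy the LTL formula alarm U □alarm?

Walking from position 0: at position 0, □alarm has not yet held and alarm fails, so alarm U □alarm is false.

No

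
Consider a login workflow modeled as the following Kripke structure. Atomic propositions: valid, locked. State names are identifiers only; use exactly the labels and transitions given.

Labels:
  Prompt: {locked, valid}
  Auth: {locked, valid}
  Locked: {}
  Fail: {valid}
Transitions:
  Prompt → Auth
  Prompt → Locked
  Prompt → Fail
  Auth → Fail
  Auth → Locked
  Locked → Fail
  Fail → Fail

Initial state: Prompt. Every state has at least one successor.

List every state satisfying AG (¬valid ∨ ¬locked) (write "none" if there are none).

States satisfying ¬valid ∨ ¬locked: {Locked, Fail}.
States satisfying AG (¬valid ∨ ¬locked): {Locked, Fail}.

{Locked, Fail}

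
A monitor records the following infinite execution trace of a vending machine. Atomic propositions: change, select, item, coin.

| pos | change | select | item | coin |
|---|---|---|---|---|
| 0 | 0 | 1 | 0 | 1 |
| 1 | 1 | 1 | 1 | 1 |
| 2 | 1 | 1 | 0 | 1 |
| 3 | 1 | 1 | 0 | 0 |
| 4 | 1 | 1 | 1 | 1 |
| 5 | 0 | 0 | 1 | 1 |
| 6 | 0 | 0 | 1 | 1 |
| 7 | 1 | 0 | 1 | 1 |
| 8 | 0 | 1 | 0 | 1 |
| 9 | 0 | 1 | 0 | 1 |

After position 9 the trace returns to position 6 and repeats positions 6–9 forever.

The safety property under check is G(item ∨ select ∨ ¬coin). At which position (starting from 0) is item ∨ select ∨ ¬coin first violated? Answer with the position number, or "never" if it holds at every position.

never

item ∨ select ∨ ¬coin holds at every position 0..9, and those are all the positions the trace ever visits, so the invariant G(item ∨ select ∨ ¬coin) is never violated.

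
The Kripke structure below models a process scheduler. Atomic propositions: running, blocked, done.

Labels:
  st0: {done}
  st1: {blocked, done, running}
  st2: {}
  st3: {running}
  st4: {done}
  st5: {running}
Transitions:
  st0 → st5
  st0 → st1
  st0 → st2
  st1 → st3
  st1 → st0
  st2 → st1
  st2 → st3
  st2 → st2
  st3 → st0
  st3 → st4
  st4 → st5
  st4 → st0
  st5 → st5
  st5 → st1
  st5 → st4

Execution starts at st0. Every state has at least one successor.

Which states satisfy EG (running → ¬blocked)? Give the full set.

States satisfying running → ¬blocked: {st0, st2, st3, st4, st5}.
States satisfying EG (running → ¬blocked): {st0, st2, st3, st4, st5}.

{st0, st2, st3, st4, st5}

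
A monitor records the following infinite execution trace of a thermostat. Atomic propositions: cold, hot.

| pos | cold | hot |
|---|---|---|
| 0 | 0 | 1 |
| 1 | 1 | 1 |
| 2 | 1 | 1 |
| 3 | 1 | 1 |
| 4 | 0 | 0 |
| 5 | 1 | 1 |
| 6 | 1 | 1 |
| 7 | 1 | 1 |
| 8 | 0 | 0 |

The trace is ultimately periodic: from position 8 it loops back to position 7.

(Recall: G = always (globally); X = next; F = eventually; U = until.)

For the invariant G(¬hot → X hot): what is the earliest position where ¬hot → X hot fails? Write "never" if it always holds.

¬hot → X hot holds at every position 0..8, and those are all the positions the trace ever visits, so the invariant G(¬hot → X hot) is never violated.

never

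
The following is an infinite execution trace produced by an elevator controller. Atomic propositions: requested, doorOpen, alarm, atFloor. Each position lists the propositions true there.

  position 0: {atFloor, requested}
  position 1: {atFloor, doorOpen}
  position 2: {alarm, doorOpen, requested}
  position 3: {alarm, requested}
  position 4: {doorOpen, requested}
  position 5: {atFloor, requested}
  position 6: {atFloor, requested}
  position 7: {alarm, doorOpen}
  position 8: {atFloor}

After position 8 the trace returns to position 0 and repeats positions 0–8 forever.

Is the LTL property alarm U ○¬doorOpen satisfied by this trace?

Walking from position 0: at position 0, ○¬doorOpen has not yet held and alarm fails, so alarm U ○¬doorOpen is false.

Violated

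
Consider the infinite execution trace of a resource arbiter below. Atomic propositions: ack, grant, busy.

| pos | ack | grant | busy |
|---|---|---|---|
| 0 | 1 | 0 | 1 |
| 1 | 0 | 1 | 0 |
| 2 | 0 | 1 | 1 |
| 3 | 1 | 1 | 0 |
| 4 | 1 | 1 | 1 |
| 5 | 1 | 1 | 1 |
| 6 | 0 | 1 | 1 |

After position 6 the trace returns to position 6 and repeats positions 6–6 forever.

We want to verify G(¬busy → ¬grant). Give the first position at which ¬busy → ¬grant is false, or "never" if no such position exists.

Check ¬busy → ¬grant at each position in order: 0 ✓.
At position 1 the labels are {grant}, so ¬busy → ¬grant is false there. This is the first violation.

1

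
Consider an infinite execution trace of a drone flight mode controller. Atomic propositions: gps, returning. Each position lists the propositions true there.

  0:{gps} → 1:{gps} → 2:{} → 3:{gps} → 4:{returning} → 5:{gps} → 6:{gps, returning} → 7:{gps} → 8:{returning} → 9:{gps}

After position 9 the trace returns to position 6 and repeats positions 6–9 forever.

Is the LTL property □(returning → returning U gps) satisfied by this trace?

returning → returning U gps holds at every position 0..9, and those are all positions ever visited, so □(returning → returning U gps) holds.
Positions where returning holds: 4, 6, 8.
Check returning U gps at each: 4→ok, 6→ok, 8→ok.

Yes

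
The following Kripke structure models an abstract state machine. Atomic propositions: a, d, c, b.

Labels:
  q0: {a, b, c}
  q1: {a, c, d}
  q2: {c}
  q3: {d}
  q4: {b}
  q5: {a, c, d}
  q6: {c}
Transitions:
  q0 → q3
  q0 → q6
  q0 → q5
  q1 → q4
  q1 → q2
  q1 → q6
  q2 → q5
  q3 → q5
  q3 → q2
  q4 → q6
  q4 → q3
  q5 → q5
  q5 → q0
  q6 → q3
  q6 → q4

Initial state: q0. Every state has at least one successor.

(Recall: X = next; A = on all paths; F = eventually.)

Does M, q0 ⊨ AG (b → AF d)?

States satisfying b → AF d: {q1, q2, q3, q5, q6}.
States satisfying AG (b → AF d): ∅.
q0 is reachable from q0 and violates b → AF d, so AG fails at q0.
q0 ∉ Sat(AG (b → AF d)).

No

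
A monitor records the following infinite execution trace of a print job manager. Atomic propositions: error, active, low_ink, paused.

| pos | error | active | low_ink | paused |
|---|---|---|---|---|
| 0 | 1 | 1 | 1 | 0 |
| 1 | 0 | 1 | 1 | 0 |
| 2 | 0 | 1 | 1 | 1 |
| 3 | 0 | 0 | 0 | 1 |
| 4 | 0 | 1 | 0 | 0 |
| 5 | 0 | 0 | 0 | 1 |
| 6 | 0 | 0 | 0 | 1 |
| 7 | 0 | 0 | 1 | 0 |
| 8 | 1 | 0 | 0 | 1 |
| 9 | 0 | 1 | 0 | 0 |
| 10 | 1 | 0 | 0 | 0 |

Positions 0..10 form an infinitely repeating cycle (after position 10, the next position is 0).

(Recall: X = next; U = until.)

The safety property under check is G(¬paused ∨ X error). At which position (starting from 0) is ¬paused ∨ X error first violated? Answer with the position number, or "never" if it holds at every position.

Check ¬paused ∨ X error at each position in order: 0 ✓, 1 ✓.
At position 2 the labels are {active, low_ink, paused} and the next position 3 has {paused}, so ¬paused ∨ X error is false there. This is the first violation.

2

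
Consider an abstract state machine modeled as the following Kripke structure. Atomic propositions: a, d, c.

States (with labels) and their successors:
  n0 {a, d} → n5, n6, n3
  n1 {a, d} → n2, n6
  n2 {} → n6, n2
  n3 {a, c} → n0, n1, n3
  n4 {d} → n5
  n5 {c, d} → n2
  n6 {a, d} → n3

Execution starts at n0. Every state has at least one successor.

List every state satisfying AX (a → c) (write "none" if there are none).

{n4, n5, n6}

States satisfying a → c: {n2, n3, n4, n5}.
States satisfying AX (a → c): {n4, n5, n6}.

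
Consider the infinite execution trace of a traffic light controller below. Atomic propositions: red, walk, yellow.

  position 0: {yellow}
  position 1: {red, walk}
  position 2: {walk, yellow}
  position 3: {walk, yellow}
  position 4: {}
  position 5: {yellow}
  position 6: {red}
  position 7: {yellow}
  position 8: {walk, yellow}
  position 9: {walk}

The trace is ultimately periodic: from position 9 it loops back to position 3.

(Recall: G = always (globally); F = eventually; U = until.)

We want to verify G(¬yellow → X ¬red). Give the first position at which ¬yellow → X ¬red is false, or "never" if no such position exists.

never

¬yellow → X ¬red holds at every position 0..9, and those are all the positions the trace ever visits, so the invariant G(¬yellow → X ¬red) is never violated.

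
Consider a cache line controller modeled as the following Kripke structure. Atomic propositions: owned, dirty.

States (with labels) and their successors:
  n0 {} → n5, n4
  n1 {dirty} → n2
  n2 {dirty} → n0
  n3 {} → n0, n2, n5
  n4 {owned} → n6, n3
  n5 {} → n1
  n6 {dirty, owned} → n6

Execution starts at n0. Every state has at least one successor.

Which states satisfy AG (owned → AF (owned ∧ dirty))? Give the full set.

{n6}

States satisfying owned → AF (owned ∧ dirty): {n0, n1, n2, n3, n5, n6}.
States satisfying AG (owned → AF (owned ∧ dirty)): {n6}.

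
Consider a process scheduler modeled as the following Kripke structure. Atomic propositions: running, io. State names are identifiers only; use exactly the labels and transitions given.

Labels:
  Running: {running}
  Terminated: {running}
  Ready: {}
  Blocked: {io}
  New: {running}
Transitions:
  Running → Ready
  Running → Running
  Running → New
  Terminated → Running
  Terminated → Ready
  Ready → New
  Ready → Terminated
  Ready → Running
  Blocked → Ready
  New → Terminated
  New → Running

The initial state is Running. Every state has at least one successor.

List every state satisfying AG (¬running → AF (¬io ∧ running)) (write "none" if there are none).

{Running, Terminated, Ready, Blocked, New}

States satisfying ¬running → AF (¬io ∧ running): {Running, Terminated, Ready, Blocked, New}.
States satisfying AG (¬running → AF (¬io ∧ running)): {Running, Terminated, Ready, Blocked, New}.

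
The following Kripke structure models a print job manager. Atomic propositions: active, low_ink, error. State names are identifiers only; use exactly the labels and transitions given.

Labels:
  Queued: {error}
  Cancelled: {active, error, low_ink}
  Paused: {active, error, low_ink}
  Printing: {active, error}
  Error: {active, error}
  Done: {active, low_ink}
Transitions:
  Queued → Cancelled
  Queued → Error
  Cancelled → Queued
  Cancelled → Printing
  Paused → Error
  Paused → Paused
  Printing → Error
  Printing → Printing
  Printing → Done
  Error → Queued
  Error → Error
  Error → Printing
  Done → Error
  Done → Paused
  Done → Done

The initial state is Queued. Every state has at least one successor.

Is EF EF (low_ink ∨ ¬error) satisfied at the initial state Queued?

States satisfying EF (low_ink ∨ ¬error): {Queued, Cancelled, Paused, Printing, Error, Done}.
States satisfying EF EF (low_ink ∨ ¬error): {Queued, Cancelled, Paused, Printing, Error, Done}.
Some path from Queued reaches a state where EF (low_ink ∨ ¬error) holds.
Queued ∈ Sat(EF EF (low_ink ∨ ¬error)).

Satisfied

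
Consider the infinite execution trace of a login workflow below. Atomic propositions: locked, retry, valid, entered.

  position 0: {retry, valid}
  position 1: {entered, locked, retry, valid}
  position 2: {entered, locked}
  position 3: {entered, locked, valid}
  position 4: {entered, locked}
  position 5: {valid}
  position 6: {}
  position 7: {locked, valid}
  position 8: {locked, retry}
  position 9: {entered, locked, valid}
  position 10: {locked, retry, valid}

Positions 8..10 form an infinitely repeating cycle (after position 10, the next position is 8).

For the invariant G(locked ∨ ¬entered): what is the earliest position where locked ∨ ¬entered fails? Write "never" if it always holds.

never

locked ∨ ¬entered holds at every position 0..10, and those are all the positions the trace ever visits, so the invariant G(locked ∨ ¬entered) is never violated.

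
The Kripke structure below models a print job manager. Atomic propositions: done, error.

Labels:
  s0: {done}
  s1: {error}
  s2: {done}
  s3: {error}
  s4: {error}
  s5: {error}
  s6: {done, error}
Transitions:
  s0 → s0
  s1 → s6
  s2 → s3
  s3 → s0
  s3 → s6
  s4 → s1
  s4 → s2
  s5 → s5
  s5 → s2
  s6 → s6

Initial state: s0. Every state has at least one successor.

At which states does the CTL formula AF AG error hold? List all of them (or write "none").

States satisfying AG error: {s1, s6}.
States satisfying AF AG error: {s1, s6}.

{s1, s6}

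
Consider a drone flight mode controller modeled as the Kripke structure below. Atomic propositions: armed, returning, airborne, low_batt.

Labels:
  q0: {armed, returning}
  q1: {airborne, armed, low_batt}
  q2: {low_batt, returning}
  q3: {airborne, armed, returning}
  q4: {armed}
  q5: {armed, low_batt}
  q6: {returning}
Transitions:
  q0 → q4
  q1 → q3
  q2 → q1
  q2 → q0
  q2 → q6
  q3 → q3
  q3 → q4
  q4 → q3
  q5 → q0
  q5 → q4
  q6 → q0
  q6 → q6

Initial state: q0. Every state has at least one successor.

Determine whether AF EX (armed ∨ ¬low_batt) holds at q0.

Satisfied

States satisfying EX (armed ∨ ¬low_batt): {q0, q1, q2, q3, q4, q5, q6}.
States satisfying AF EX (armed ∨ ¬low_batt): {q0, q1, q2, q3, q4, q5, q6}.
q0 ∈ Sat(AF EX (armed ∨ ¬low_batt)).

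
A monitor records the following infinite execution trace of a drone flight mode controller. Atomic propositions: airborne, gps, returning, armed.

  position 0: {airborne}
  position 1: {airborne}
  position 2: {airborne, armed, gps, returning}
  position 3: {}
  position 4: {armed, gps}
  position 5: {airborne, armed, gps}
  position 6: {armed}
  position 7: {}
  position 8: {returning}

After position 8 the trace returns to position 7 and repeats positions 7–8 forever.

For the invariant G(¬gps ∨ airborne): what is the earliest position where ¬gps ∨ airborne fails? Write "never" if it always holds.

4

Check ¬gps ∨ airborne at each position in order: 0 ✓, 1 ✓, 2 ✓, 3 ✓.
At position 4 the labels are {armed, gps}, so ¬gps ∨ airborne is false there. This is the first violation.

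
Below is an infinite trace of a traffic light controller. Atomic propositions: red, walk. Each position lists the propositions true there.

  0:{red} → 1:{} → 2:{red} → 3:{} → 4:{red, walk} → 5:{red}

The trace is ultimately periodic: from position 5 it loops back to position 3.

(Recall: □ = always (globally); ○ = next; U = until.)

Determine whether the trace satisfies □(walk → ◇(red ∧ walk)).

Holds

walk → ◇(red ∧ walk) holds at every position 0..5, and those are all positions ever visited, so □(walk → ◇(red ∧ walk)) holds.
Positions where walk holds: 4.
Check ◇(red ∧ walk) at each: 4→ok.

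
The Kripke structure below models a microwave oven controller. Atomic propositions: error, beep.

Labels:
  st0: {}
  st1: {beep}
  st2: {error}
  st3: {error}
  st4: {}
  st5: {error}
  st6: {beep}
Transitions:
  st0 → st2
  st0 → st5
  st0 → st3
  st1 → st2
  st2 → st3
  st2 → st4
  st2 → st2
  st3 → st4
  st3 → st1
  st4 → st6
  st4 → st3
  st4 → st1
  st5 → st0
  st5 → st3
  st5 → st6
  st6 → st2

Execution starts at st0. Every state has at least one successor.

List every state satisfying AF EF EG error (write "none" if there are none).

States satisfying EF EG error: {st0, st1, st2, st3, st4, st5, st6}.
States satisfying AF EF EG error: {st0, st1, st2, st3, st4, st5, st6}.

{st0, st1, st2, st3, st4, st5, st6}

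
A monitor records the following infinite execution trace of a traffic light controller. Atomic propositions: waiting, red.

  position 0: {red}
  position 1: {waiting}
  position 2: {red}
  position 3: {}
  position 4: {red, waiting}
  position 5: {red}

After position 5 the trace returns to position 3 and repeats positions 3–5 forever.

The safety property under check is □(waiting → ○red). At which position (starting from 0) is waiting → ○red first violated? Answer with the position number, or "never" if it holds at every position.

never

waiting → ○red holds at every position 0..5, and those are all the positions the trace ever visits, so the invariant □(waiting → ○red) is never violated.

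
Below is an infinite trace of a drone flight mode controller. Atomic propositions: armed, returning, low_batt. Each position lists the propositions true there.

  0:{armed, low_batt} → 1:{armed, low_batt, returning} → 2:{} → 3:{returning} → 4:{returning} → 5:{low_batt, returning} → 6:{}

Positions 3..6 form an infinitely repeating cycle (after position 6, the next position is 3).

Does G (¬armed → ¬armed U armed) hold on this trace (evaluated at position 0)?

¬armed → ¬armed U armed must hold at every position from 0 onward. It fails at position 2, so G (¬armed → ¬armed U armed) is false.
Positions where ¬armed holds: 2, 3, 4, 5, 6.
Check ¬armed U armed at each: 2→fails, 3→fails, 4→fails, 5→fails, 6→fails.

Does not hold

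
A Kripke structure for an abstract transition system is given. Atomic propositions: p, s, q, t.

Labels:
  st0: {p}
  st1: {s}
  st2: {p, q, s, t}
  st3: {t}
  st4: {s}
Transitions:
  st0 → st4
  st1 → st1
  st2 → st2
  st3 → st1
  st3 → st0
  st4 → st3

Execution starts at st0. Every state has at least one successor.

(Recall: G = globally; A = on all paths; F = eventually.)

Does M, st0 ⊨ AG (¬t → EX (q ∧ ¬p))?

No

States satisfying ¬t → EX (q ∧ ¬p): {st2, st3}.
States satisfying AG (¬t → EX (q ∧ ¬p)): {st2}.
st0 is reachable from st0 and violates ¬t → EX (q ∧ ¬p), so AG fails at st0.
st0 ∉ Sat(AG (¬t → EX (q ∧ ¬p))).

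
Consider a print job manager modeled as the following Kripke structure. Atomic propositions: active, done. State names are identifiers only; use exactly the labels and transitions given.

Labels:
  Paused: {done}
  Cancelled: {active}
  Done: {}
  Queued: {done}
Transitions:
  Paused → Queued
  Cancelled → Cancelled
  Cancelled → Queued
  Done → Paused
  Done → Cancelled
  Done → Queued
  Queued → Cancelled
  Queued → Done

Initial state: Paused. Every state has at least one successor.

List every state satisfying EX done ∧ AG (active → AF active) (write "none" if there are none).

States satisfying done: {Paused, Queued}.
States satisfying EX done: {Paused, Cancelled, Done}.
States satisfying active → AF active: {Paused, Cancelled, Done, Queued}.
States satisfying AG (active → AF active): {Paused, Cancelled, Done, Queued}.
States satisfying EX done ∧ AG (active → AF active): {Paused, Cancelled, Done}.

{Paused, Cancelled, Done}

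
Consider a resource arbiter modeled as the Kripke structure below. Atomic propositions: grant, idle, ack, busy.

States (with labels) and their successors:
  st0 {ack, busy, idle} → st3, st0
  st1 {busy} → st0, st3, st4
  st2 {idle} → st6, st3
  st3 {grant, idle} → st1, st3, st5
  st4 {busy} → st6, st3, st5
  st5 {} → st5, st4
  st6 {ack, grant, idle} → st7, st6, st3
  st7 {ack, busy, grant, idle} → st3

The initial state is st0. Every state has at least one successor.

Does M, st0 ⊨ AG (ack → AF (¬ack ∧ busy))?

States satisfying ack → AF (¬ack ∧ busy): {st1, st2, st3, st4, st5}.
States satisfying AG (ack → AF (¬ack ∧ busy)): ∅.
st0 is reachable from st0 and violates ack → AF (¬ack ∧ busy), so AG fails at st0.
st0 ∉ Sat(AG (ack → AF (¬ack ∧ busy))).

Violated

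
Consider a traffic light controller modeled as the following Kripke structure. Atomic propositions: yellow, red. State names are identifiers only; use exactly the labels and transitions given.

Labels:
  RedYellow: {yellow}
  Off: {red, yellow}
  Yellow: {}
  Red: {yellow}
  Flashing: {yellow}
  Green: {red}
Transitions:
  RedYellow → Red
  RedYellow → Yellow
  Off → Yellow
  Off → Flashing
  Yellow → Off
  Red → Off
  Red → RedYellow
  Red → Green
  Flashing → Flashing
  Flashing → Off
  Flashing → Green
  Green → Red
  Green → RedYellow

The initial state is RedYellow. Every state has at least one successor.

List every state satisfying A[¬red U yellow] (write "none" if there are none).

States satisfying ¬red: {RedYellow, Yellow, Red, Flashing}.
States satisfying yellow: {RedYellow, Off, Red, Flashing}.
States satisfying A[¬red U yellow]: {RedYellow, Off, Yellow, Red, Flashing}.

{RedYellow, Off, Yellow, Red, Flashing}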